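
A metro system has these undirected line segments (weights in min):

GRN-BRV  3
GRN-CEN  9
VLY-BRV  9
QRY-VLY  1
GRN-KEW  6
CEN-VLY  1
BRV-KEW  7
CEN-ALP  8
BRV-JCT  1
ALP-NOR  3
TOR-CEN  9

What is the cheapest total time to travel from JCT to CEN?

Running Dijkstra from JCT:
JCT: 0
BRV: 1  (via JCT)
GRN: 4  (via BRV)
KEW: 8  (via BRV)
VLY: 10  (via BRV)
CEN: 11  (via VLY)
Shortest route: JCT–BRV–VLY–CEN = 11 min.

11 min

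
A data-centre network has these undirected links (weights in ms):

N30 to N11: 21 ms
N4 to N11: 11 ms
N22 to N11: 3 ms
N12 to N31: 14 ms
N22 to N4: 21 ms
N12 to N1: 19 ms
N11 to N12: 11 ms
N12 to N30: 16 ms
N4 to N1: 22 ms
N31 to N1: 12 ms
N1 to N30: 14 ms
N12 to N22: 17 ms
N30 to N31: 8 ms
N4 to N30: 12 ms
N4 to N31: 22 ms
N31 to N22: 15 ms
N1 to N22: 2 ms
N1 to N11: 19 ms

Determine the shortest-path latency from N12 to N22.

Compare a few routes:
N12 - N1 - N22: 19+2 = 21
N12 - N22: 17 = 17
N12 - N31 - N1 - N22: 14+12+2 = 28
N12 - N11 - N22: 11+3 = 14
The minimum is 14 ms via N12 - N11 - N22.

14 ms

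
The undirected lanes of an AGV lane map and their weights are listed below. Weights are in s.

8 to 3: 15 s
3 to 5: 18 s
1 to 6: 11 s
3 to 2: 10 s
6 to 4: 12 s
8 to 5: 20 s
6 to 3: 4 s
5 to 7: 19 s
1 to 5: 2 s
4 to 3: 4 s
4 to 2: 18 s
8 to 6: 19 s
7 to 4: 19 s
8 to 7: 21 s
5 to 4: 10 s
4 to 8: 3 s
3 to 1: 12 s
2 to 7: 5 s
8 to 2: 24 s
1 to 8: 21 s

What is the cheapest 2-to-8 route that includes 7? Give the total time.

Shortest 2→7: 2–7 = 5
Best 7 to 8: 7–8 costing 21
Total via 7: 5 + 21 = 26 s.

26 s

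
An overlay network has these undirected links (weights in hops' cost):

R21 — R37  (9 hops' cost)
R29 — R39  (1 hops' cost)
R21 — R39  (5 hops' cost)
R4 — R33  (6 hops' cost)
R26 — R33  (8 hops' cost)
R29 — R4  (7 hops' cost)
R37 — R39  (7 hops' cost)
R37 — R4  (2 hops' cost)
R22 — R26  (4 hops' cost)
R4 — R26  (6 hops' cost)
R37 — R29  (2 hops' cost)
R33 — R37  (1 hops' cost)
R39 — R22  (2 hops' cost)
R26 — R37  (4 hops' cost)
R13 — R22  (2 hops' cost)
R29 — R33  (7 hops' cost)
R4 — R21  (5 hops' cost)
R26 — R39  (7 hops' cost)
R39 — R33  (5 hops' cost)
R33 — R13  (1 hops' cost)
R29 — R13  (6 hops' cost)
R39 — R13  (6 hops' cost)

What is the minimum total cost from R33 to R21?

Settle nodes by increasing distance from R33:
R33: 0
R37: 1  (via R33)
R13: 1  (via R33)
R4: 3  (via R37)
R22: 3  (via R13)
R29: 3  (via R37)
R39: 4  (via R29)
R26: 5  (via R37)
R21: 8  (via R4)
Shortest route: R33–R37–R4–R21 = 8 hops' cost.

8 hops' cost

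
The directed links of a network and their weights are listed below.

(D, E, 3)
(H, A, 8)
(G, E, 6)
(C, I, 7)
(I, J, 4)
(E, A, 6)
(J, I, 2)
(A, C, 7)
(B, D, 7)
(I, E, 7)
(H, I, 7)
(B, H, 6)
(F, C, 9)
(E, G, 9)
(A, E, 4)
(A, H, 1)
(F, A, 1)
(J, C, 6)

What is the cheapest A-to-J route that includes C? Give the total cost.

Best A to C: A → C costing 7
Shortest C→J: C → I → J = 11
Total via C: 7 + 11 = 18.

18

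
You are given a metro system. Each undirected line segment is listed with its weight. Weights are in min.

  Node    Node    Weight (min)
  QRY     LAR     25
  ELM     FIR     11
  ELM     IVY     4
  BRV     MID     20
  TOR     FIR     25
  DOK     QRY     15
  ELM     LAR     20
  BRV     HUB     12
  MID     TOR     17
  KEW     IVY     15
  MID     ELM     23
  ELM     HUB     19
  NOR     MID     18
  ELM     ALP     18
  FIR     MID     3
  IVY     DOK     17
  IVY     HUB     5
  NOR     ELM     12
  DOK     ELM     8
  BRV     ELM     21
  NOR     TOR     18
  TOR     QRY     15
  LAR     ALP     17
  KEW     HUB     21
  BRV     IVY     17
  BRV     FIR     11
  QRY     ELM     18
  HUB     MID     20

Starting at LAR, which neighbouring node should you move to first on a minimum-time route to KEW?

Compare a few routes:
LAR–ELM–IVY–KEW: 20+4+15 = 39
LAR–ALP–ELM–IVY–KEW: 17+18+4+15 = 54
LAR–ELM–IVY–HUB–KEW: 20+4+5+21 = 50
The minimum is 39 min via LAR–ELM–IVY–KEW.
So from LAR the first move is to ELM.

ELM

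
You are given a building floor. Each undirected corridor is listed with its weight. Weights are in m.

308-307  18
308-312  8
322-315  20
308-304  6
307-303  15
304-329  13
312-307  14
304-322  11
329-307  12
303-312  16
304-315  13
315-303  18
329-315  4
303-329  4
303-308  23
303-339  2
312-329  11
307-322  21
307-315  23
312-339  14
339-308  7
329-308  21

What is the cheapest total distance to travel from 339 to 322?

Candidate routes:
339 - 308 - 304 - 322: 7+6+11 = 24
339 - 303 - 329 - 315 - 322: 2+4+4+20 = 30
Cheapest is 339 - 308 - 304 - 322 at 24 m.

24 m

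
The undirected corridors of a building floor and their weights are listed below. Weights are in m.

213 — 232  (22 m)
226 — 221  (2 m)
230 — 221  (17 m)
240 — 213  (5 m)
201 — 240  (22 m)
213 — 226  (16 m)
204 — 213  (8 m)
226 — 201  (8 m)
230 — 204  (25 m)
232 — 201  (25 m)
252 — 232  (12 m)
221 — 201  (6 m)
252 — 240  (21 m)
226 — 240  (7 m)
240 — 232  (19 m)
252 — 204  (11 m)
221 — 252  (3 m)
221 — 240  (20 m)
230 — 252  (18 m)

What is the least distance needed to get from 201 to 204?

20 m

Candidate routes:
201 → 221 → 226 → 240 → 213 → 204: 6+2+7+5+8 = 28
201 → 221 → 252 → 204: 6+3+11 = 20
201 → 226 → 221 → 252 → 204: 8+2+3+11 = 24
Cheapest is 201 → 221 → 252 → 204 at 20 m.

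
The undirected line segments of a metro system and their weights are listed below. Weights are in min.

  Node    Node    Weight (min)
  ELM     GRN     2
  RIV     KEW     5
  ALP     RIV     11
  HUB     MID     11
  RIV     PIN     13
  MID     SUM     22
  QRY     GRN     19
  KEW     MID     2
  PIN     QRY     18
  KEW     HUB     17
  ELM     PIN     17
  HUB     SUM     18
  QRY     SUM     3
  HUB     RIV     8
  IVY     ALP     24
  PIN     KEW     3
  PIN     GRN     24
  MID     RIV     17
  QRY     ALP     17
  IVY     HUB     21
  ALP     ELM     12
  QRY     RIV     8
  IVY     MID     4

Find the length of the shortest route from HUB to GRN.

33 min

Shortest distances from HUB:
HUB: 0
RIV: 8  (via HUB)
MID: 11  (via HUB)
KEW: 13  (via RIV)
IVY: 15  (via MID)
PIN: 16  (via KEW)
QRY: 16  (via RIV)
SUM: 18  (via HUB)
ALP: 19  (via RIV)
ELM: 31  (via ALP)
GRN: 33  (via ELM)
Shortest route: HUB → RIV → ALP → ELM → GRN = 33 min.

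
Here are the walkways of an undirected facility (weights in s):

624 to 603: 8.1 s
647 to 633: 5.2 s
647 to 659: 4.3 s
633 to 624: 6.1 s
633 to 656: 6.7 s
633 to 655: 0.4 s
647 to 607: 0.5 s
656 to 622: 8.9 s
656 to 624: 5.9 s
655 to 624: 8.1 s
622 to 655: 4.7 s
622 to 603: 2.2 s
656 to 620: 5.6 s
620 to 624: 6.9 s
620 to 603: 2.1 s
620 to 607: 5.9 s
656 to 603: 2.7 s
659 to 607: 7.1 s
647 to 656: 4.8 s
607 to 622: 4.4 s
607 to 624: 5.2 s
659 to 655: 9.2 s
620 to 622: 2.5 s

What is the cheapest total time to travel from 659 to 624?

Candidate routes:
659 - 607 - 624: 7.1+5.2 = 12.3
659 - 647 - 607 - 624: 4.3+0.5+5.2 = 10
Cheapest is 659 - 647 - 607 - 624 at 10 s.

10 s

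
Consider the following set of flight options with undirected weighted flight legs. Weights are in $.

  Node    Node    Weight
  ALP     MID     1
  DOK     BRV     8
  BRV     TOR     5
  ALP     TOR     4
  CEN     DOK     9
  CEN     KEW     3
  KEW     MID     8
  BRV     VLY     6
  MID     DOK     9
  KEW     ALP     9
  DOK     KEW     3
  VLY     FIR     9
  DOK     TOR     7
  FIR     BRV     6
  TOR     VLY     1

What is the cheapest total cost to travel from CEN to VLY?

$14

Candidate routes:
CEN - KEW - DOK - TOR - VLY: 3+3+7+1 = 14
CEN - KEW - ALP - TOR - VLY: 3+9+4+1 = 17
CEN - DOK - TOR - VLY: 9+7+1 = 17
Cheapest is CEN - KEW - DOK - TOR - VLY at $14.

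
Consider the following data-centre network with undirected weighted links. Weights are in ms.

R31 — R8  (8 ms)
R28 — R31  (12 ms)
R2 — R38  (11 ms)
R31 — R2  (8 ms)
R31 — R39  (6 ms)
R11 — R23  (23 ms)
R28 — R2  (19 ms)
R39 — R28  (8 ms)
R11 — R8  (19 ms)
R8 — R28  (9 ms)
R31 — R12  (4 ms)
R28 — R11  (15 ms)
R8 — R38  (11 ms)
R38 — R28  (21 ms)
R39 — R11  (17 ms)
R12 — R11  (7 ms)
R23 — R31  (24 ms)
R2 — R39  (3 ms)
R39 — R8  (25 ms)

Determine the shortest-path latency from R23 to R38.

Shortest distances from R23:
R23: 0
R11: 23  (via R23)
R31: 24  (via R23)
R12: 28  (via R31)
R39: 30  (via R31)
R8: 32  (via R31)
R2: 32  (via R31)
R28: 36  (via R31)
R38: 43  (via R8)
Shortest route: R23 → R31 → R8 → R38 = 43 ms.

43 ms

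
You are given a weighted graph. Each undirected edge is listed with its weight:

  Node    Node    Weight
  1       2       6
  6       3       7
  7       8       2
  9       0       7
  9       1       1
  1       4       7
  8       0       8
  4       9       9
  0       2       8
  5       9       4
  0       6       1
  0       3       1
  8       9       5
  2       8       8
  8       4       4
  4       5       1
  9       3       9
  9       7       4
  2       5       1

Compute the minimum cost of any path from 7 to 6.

11

Settle nodes by increasing distance from 7:
7: 0
8: 2  (via 7)
9: 4  (via 7)
1: 5  (via 9)
4: 6  (via 8)
5: 7  (via 4)
2: 8  (via 5)
0: 10  (via 8)
3: 11  (via 0)
6: 11  (via 0)
Shortest route: 7 → 8 → 0 → 6 = 11.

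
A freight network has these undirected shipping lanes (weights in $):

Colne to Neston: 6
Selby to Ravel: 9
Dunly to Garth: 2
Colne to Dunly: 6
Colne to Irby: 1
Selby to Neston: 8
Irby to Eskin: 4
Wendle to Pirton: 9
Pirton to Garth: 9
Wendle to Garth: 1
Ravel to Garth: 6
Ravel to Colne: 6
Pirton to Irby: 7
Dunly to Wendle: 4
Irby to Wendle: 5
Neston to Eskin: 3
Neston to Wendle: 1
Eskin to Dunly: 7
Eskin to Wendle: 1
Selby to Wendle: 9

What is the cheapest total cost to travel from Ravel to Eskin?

$8

Enumerating some paths:
Ravel–Garth–Wendle–Eskin: 6+1+1 = 8
Ravel–Colne–Irby–Eskin: 6+1+4 = 11
Ravel–Garth–Wendle–Neston–Eskin: 6+1+1+3 = 11
The minimum is $8 via Ravel–Garth–Wendle–Eskin.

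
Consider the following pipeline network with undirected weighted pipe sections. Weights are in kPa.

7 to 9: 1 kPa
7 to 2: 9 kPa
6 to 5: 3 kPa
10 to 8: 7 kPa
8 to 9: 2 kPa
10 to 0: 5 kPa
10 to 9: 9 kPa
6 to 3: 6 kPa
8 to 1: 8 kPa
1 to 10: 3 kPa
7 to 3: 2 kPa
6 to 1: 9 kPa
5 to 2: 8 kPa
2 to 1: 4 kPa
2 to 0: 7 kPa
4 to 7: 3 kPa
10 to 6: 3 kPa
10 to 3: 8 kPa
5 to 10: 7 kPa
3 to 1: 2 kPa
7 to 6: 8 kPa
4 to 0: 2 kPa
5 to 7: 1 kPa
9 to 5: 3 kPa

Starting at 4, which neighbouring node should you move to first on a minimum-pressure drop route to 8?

7

Enumerating some paths:
4–7–5–9–8: 3+1+3+2 = 9
4–7–9–8: 3+1+2 = 6
The minimum is 6 kPa via 4–7–9–8.
So from 4 the first move is to 7.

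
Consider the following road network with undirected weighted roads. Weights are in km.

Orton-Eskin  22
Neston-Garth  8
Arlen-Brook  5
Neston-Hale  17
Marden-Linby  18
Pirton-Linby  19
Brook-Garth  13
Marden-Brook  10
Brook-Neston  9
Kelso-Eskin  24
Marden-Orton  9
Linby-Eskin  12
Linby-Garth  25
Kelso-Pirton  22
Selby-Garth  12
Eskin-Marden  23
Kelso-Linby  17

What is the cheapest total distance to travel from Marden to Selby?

Running Dijkstra from Marden:
Marden: 0
Orton: 9  (via Marden)
Brook: 10  (via Marden)
Arlen: 15  (via Brook)
Linby: 18  (via Marden)
Neston: 19  (via Brook)
Garth: 23  (via Brook)
Eskin: 23  (via Marden)
Selby: 35  (via Garth)
Shortest route: Marden → Brook → Garth → Selby = 35 km.

35 km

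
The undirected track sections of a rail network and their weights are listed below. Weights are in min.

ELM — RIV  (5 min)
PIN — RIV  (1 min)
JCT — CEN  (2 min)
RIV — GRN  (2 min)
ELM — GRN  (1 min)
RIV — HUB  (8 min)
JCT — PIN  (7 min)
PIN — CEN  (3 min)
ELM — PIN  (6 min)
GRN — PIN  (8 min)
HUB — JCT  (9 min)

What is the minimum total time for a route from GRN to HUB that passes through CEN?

Shortest GRN→CEN: GRN–RIV–PIN–CEN = 6
Best CEN to HUB: CEN–JCT–HUB costing 11
Total via CEN: 6 + 11 = 17 min.

17 min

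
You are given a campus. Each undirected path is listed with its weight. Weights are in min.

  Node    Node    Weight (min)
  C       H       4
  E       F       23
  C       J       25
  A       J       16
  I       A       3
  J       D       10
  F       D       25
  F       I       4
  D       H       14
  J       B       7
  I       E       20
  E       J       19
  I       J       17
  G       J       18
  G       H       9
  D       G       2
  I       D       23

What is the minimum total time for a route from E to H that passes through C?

Shortest E→C: E–J–C = 44
Best C to H: C–H costing 4
Total via C: 44 + 4 = 48 min.

48 min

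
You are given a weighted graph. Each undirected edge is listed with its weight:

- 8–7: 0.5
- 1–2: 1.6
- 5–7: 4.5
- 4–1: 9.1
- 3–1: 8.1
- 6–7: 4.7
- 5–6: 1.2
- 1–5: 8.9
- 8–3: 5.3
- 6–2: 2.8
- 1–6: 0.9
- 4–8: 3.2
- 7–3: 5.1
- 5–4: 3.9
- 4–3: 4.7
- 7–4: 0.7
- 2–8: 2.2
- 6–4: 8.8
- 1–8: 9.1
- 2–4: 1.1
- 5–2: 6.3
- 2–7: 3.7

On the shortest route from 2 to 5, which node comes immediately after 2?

1

Candidate routes:
2 - 1 - 6 - 5: 1.6+0.9+1.2 = 3.7
2 - 6 - 5: 2.8+1.2 = 4
The minimum is 3.7 via 2 - 1 - 6 - 5.
So from 2 the first move is to 1.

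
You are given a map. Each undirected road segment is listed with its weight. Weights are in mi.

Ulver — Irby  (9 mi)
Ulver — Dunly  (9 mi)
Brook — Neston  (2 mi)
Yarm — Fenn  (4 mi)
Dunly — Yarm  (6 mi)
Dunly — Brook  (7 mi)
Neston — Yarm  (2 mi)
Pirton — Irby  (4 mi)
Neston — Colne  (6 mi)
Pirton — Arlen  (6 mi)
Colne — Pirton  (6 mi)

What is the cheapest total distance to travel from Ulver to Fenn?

19 mi

Settle nodes by increasing distance from Ulver:
Ulver: 0
Dunly: 9  (via Ulver)
Irby: 9  (via Ulver)
Pirton: 13  (via Irby)
Yarm: 15  (via Dunly)
Brook: 16  (via Dunly)
Neston: 17  (via Yarm)
Arlen: 19  (via Pirton)
Fenn: 19  (via Yarm)
Shortest route: Ulver–Dunly–Yarm–Fenn = 19 mi.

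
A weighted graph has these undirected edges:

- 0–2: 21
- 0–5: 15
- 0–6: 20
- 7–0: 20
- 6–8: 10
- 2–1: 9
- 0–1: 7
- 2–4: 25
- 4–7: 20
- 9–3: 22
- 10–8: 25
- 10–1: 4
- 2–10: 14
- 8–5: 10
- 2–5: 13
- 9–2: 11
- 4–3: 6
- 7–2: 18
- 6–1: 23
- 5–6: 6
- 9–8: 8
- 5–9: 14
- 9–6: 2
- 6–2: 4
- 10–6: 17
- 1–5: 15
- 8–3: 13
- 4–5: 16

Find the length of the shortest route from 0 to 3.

Running Dijkstra from 0:
0: 0
1: 7  (via 0)
10: 11  (via 1)
5: 15  (via 0)
2: 16  (via 1)
6: 20  (via 0)
7: 20  (via 0)
9: 22  (via 6)
8: 25  (via 5)
4: 31  (via 5)
3: 37  (via 4)
Shortest route: 0–5–4–3 = 37.

37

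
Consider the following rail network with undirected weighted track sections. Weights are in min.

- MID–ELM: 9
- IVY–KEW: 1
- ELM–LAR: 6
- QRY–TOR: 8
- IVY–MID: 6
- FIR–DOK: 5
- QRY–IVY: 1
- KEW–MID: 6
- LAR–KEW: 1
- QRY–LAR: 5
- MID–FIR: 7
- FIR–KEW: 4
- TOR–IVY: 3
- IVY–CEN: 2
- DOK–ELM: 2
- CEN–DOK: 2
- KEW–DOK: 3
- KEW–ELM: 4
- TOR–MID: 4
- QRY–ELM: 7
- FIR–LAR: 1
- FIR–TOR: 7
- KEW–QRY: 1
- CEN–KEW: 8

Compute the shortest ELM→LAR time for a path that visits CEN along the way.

8 min

Shortest ELM→CEN: ELM–DOK–CEN = 4
Best CEN to LAR: CEN–IVY–KEW–LAR costing 4
Total via CEN: 4 + 4 = 8 min.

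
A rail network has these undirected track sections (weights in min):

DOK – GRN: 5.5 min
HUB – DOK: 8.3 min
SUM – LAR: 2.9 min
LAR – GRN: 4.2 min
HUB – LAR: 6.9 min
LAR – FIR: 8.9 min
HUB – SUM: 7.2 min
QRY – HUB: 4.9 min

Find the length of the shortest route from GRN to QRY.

Shortest distances from GRN:
GRN: 0
LAR: 4.2  (via GRN)
DOK: 5.5  (via GRN)
SUM: 7.1  (via LAR)
HUB: 11.1  (via LAR)
FIR: 13.1  (via LAR)
QRY: 16  (via HUB)
Shortest route: GRN → LAR → HUB → QRY = 16 min.

16 min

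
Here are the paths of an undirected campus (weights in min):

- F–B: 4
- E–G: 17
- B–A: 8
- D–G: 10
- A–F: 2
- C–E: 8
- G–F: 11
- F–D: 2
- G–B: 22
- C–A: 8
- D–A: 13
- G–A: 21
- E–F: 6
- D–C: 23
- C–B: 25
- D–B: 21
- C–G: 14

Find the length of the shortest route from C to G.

14 min

Settle nodes by increasing distance from C:
C: 0
A: 8  (via C)
E: 8  (via C)
F: 10  (via A)
D: 12  (via F)
B: 14  (via F)
G: 14  (via C)
Shortest route: C–G = 14 min.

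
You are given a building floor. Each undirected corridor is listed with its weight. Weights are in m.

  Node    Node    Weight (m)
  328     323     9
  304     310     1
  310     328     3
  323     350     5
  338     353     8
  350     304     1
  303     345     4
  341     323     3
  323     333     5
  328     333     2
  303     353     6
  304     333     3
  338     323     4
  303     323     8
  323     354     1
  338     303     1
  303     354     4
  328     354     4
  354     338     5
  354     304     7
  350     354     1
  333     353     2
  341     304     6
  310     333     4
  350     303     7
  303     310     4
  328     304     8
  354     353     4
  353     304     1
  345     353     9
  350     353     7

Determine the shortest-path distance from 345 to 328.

Settle nodes by increasing distance from 345:
345: 0
303: 4  (via 345)
338: 5  (via 303)
354: 8  (via 303)
310: 8  (via 303)
353: 9  (via 345)
304: 9  (via 310)
323: 9  (via 338)
350: 9  (via 354)
328: 11  (via 310)
Shortest route: 345–303–310–328 = 11 m.

11 m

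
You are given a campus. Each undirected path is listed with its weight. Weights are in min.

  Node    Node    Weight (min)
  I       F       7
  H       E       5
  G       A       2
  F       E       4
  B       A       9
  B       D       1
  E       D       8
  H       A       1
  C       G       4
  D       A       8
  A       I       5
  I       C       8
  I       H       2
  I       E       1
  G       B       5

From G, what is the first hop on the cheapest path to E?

A

Enumerating some paths:
G → A → H → I → E: 2+1+2+1 = 6
G → A → H → E: 2+1+5 = 8
The minimum is 6 min via G → A → H → I → E.
So from G the first move is to A.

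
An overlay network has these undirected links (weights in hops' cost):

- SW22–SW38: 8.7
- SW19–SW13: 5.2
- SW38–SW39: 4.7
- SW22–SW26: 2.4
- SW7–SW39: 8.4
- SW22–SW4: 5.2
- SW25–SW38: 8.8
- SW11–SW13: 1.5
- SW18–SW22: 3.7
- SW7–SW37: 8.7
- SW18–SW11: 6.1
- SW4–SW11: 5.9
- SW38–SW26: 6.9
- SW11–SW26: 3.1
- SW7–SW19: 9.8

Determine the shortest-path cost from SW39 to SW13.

16.2 hops' cost

Shortest distances from SW39:
SW39: 0
SW38: 4.7  (via SW39)
SW7: 8.4  (via SW39)
SW26: 11.6  (via SW38)
SW22: 13.4  (via SW38)
SW25: 13.5  (via SW38)
SW11: 14.7  (via SW26)
SW13: 16.2  (via SW11)
Shortest route: SW39–SW38–SW26–SW11–SW13 = 16.2 hops' cost.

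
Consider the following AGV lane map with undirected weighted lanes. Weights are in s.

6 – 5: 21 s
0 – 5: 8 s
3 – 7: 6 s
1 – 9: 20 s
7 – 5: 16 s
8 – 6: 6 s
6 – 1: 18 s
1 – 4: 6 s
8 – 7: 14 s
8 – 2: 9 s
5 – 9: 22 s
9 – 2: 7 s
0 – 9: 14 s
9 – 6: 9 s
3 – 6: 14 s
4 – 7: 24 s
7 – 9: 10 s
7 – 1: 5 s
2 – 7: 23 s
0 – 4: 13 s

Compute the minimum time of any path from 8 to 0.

Running Dijkstra from 8:
8: 0
6: 6  (via 8)
2: 9  (via 8)
7: 14  (via 8)
9: 15  (via 6)
1: 19  (via 7)
3: 20  (via 6)
4: 25  (via 1)
5: 27  (via 6)
0: 29  (via 9)
Shortest route: 8–6–9–0 = 29 s.

29 s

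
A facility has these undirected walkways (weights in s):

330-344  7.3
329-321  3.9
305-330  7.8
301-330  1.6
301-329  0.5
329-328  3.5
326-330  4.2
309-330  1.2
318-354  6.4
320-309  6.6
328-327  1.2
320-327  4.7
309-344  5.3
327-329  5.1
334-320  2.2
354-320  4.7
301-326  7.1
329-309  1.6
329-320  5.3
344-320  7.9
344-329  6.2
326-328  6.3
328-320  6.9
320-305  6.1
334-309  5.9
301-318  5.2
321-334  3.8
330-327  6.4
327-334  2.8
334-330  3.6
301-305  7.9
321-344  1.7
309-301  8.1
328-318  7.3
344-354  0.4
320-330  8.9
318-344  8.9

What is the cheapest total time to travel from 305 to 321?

Shortest distances from 305:
305: 0
320: 6.1  (via 305)
330: 7.8  (via 305)
301: 7.9  (via 305)
334: 8.3  (via 320)
329: 8.4  (via 301)
309: 9  (via 330)
354: 10.8  (via 320)
327: 10.8  (via 320)
344: 11.2  (via 354)
328: 11.9  (via 329)
326: 12  (via 330)
321: 12.1  (via 334)
Shortest route: 305–320–334–321 = 12.1 s.

12.1 s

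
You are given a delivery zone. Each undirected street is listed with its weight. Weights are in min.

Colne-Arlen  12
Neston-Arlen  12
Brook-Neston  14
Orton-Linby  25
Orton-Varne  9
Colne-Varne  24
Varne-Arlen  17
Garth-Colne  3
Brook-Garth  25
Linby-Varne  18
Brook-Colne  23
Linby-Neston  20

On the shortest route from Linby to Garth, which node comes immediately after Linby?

Compare a few routes:
Linby - Varne - Arlen - Colne - Garth: 18+17+12+3 = 50
Linby - Varne - Colne - Garth: 18+24+3 = 45
Linby - Neston - Brook - Garth: 20+14+25 = 59
Linby - Neston - Arlen - Colne - Garth: 20+12+12+3 = 47
The minimum is 45 min via Linby - Varne - Colne - Garth.
So from Linby the first move is to Varne.

Varne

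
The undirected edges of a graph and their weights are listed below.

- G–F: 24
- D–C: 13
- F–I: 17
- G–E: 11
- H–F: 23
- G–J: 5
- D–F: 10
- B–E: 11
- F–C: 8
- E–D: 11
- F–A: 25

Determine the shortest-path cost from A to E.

Running Dijkstra from A:
A: 0
F: 25  (via A)
C: 33  (via F)
D: 35  (via F)
I: 42  (via F)
E: 46  (via D)
Shortest route: A–F–D–E = 46.

46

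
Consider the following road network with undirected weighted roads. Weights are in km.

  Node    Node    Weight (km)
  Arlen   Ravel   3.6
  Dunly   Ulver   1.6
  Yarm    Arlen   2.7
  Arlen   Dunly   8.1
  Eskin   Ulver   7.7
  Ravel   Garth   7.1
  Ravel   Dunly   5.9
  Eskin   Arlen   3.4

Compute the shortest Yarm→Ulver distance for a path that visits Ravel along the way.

13.8 km

Best Yarm to Ravel: Yarm–Arlen–Ravel costing 6.3
Best Ravel to Ulver: Ravel–Dunly–Ulver costing 7.5
Total via Ravel: 6.3 + 7.5 = 13.8 km.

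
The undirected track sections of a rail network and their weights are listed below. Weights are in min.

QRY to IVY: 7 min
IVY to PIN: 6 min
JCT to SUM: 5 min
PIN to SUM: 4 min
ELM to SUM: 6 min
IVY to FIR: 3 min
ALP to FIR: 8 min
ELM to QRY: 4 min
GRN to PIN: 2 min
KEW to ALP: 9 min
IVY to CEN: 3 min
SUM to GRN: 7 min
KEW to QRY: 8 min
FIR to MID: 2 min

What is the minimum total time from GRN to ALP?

Enumerating some paths:
GRN - SUM - PIN - IVY - FIR - ALP: 7+4+6+3+8 = 28
GRN - PIN - IVY - QRY - KEW - ALP: 2+6+7+8+9 = 32
GRN - PIN - IVY - FIR - ALP: 2+6+3+8 = 19
Cheapest is GRN - PIN - IVY - FIR - ALP at 19 min.

19 min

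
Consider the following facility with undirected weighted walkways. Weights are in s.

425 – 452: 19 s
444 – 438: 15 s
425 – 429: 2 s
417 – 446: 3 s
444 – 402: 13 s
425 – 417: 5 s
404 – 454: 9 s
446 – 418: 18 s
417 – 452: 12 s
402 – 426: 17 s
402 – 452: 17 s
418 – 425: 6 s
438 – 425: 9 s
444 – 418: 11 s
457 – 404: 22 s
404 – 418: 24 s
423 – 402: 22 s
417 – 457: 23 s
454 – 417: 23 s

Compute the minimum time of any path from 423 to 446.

54 s

Candidate routes:
423 - 402 - 452 - 425 - 417 - 446: 22+17+19+5+3 = 66
423 - 402 - 444 - 418 - 425 - 417 - 446: 22+13+11+6+5+3 = 60
423 - 402 - 444 - 418 - 446: 22+13+11+18 = 64
423 - 402 - 452 - 417 - 446: 22+17+12+3 = 54
Cheapest is 423 - 402 - 452 - 417 - 446 at 54 s.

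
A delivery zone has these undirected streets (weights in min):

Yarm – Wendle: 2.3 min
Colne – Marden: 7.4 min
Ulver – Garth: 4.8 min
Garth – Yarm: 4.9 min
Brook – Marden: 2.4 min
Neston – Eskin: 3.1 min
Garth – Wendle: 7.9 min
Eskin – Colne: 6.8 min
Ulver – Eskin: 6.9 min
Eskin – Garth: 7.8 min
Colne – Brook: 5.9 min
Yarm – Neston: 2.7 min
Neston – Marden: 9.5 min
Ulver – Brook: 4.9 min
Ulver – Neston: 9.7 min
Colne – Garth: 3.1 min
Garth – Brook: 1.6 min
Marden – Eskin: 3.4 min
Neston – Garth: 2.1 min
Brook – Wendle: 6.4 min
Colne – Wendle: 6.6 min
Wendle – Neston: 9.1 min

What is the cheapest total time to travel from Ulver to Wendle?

11.3 min

Shortest distances from Ulver:
Ulver: 0
Garth: 4.8  (via Ulver)
Brook: 4.9  (via Ulver)
Eskin: 6.9  (via Ulver)
Neston: 6.9  (via Garth)
Marden: 7.3  (via Brook)
Colne: 7.9  (via Garth)
Yarm: 9.6  (via Neston)
Wendle: 11.3  (via Brook)
Shortest route: Ulver → Brook → Wendle = 11.3 min.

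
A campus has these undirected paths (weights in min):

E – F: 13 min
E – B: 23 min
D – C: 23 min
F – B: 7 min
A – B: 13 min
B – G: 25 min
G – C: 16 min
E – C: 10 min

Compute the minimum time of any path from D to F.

46 min

Enumerating some paths:
D → C → E → B → F: 23+10+23+7 = 63
D → C → G → B → F: 23+16+25+7 = 71
D → C → G → B → E → F: 23+16+25+23+13 = 100
D → C → E → F: 23+10+13 = 46
Cheapest is D → C → E → F at 46 min.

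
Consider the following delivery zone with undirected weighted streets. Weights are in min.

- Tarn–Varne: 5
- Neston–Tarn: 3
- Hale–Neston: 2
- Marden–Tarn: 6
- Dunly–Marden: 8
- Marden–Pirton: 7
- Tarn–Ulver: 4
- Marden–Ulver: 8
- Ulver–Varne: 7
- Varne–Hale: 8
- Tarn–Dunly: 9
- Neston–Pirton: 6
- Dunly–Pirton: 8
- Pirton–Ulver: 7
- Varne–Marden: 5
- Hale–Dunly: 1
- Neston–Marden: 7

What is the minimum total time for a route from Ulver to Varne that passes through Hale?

Best Ulver to Hale: Ulver–Tarn–Neston–Hale costing 9
Shortest Hale→Varne: Hale–Varne = 8
Total via Hale: 9 + 8 = 17 min.

17 min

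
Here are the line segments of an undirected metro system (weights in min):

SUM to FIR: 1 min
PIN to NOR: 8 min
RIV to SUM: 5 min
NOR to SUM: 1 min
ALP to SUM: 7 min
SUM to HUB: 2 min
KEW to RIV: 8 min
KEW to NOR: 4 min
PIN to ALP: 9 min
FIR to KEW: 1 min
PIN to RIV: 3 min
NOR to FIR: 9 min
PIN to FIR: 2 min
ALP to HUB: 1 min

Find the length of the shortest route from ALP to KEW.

5 min

Settle nodes by increasing distance from ALP:
ALP: 0
HUB: 1  (via ALP)
SUM: 3  (via HUB)
NOR: 4  (via SUM)
FIR: 4  (via SUM)
KEW: 5  (via FIR)
Shortest route: ALP → HUB → SUM → FIR → KEW = 5 min.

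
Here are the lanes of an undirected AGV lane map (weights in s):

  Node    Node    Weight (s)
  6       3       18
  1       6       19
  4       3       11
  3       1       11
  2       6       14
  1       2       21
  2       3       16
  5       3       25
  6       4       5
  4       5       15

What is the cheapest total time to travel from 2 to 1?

21 s

Compare a few routes:
2 - 3 - 1: 16+11 = 27
2 - 1: 21 = 21
2 - 6 - 4 - 3 - 1: 14+5+11+11 = 41
2 - 6 - 1: 14+19 = 33
The minimum is 21 s via 2 - 1.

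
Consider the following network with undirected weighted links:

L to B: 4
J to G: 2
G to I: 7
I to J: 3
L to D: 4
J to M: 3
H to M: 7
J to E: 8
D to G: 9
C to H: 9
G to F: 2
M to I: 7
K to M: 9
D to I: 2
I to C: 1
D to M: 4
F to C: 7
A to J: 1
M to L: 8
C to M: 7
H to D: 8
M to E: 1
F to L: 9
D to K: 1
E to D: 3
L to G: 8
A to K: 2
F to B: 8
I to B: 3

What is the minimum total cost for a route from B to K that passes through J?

Best B to J: B–I–J costing 6
Best J to K: J–A–K costing 3
Total via J: 6 + 3 = 9.

9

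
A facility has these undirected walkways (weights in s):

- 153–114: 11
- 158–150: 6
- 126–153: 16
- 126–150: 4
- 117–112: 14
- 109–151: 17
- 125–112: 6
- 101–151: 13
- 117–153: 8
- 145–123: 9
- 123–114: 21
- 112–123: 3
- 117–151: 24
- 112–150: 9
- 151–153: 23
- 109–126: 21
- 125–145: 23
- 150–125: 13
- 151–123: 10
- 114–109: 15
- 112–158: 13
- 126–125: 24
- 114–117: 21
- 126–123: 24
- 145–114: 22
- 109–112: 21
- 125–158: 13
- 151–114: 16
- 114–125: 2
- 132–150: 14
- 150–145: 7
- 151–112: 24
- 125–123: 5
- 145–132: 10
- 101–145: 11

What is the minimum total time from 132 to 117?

Settle nodes by increasing distance from 132:
132: 0
145: 10  (via 132)
150: 14  (via 132)
126: 18  (via 150)
123: 19  (via 145)
158: 20  (via 150)
101: 21  (via 145)
112: 22  (via 123)
125: 24  (via 123)
114: 26  (via 125)
151: 29  (via 123)
153: 34  (via 126)
117: 36  (via 112)
Shortest route: 132–145–123–112–117 = 36 s.

36 s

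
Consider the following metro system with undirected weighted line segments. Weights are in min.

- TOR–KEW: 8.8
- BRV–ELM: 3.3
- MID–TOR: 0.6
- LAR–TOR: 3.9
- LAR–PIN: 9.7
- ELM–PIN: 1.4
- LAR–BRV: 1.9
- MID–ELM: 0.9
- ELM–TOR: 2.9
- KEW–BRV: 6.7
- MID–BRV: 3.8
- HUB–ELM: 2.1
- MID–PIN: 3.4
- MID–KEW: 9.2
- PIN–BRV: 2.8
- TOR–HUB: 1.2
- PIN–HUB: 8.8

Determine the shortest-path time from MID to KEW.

Settle nodes by increasing distance from MID:
MID: 0
TOR: 0.6  (via MID)
ELM: 0.9  (via MID)
HUB: 1.8  (via TOR)
PIN: 2.3  (via ELM)
BRV: 3.8  (via MID)
LAR: 4.5  (via TOR)
KEW: 9.2  (via MID)
Shortest route: MID → KEW = 9.2 min.

9.2 min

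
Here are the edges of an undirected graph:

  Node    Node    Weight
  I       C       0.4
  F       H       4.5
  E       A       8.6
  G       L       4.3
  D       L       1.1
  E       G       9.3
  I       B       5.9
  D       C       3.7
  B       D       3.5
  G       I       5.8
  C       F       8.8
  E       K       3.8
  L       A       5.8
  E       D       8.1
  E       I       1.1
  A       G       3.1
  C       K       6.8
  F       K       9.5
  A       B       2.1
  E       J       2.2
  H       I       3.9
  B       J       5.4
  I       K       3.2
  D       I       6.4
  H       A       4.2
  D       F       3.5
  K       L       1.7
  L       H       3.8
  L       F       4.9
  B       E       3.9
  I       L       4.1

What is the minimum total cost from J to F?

10.9

Running Dijkstra from J:
J: 0
E: 2.2  (via J)
I: 3.3  (via E)
C: 3.7  (via I)
B: 5.4  (via J)
K: 6  (via E)
H: 7.2  (via I)
D: 7.4  (via C)
L: 7.4  (via I)
A: 7.5  (via B)
G: 9.1  (via I)
F: 10.9  (via D)
Shortest route: J–E–I–C–D–F = 10.9.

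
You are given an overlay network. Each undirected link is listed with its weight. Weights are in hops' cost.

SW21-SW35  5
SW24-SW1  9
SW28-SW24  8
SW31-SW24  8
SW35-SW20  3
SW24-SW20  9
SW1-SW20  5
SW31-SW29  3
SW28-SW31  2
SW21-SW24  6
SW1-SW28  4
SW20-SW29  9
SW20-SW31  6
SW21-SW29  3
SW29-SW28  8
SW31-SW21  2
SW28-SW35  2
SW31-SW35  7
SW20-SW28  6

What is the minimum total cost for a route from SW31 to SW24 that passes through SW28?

10 hops' cost

Best SW31 to SW28: SW31 → SW28 costing 2
Shortest SW28→SW24: SW28 → SW24 = 8
Total via SW28: 2 + 8 = 10 hops' cost.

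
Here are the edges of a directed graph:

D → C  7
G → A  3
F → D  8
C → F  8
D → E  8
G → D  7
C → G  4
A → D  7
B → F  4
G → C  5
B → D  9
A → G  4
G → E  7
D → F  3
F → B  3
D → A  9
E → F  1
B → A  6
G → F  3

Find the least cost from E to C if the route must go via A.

19

Best E to A: E → F → B → A costing 10
Shortest A→C: A → G → C = 9
Total via A: 10 + 9 = 19.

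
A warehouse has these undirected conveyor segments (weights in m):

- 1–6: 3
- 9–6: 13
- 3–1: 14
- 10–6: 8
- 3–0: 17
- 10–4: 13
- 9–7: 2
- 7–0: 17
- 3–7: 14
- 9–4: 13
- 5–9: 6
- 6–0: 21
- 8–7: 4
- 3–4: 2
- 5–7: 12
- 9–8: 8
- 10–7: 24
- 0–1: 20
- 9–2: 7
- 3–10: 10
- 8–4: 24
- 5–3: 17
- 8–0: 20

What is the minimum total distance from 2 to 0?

Candidate routes:
2–9–7–8–0: 7+2+4+20 = 33
2–9–7–0: 7+2+17 = 26
Cheapest is 2–9–7–0 at 26 m.

26 m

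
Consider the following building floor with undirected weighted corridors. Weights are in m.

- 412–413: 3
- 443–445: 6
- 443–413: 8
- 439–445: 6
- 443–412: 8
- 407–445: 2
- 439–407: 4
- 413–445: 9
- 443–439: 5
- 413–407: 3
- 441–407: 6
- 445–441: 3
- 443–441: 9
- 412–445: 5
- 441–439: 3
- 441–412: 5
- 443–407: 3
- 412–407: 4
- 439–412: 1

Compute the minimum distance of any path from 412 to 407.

4 m

Enumerating some paths:
412 - 407: 4 = 4
412 - 413 - 407: 3+3 = 6
412 - 439 - 407: 1+4 = 5
The minimum is 4 m via 412 - 407.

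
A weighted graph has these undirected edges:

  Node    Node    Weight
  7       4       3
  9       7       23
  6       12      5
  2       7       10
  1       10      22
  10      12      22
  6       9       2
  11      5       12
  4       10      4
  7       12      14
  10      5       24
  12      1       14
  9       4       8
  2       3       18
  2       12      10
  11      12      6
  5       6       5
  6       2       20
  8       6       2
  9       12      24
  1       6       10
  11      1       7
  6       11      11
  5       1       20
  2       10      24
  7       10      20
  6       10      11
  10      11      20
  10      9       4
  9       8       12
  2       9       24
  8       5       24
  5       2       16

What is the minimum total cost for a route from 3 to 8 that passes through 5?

Shortest 3→5: 3–2–5 = 34
Shortest 5→8: 5–6–8 = 7
Total via 5: 34 + 7 = 41.

41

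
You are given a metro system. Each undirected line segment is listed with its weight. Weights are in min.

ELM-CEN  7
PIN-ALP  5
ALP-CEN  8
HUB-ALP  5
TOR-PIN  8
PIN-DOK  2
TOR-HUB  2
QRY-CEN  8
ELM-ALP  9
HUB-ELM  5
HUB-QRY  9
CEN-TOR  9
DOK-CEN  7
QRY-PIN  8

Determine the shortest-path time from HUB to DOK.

Candidate routes:
HUB–TOR–CEN–DOK: 2+9+7 = 18
HUB–TOR–PIN–DOK: 2+8+2 = 12
HUB–QRY–PIN–DOK: 9+8+2 = 19
The minimum is 12 min via HUB–TOR–PIN–DOK.

12 min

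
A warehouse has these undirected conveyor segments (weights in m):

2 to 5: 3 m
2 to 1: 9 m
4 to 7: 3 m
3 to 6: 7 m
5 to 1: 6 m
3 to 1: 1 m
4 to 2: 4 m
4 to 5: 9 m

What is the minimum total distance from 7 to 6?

Settle nodes by increasing distance from 7:
7: 0
4: 3  (via 7)
2: 7  (via 4)
5: 10  (via 2)
1: 16  (via 2)
3: 17  (via 1)
6: 24  (via 3)
Shortest route: 7 → 4 → 2 → 1 → 3 → 6 = 24 m.

24 m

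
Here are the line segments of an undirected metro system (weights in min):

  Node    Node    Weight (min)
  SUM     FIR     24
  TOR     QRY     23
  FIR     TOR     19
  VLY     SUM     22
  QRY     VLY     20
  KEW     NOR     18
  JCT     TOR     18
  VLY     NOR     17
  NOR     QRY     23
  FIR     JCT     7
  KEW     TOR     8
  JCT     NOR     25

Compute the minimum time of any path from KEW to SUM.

Compare a few routes:
KEW–TOR–FIR–SUM: 8+19+24 = 51
KEW–TOR–JCT–FIR–SUM: 8+18+7+24 = 57
KEW–NOR–VLY–SUM: 18+17+22 = 57
The minimum is 51 min via KEW–TOR–FIR–SUM.

51 min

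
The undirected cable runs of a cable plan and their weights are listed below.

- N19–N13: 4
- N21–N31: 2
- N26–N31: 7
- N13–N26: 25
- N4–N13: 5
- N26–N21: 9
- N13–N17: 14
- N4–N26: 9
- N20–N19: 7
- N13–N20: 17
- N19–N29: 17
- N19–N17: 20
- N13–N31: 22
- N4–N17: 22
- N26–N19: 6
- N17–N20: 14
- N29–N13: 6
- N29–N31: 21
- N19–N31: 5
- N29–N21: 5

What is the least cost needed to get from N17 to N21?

25

Candidate routes:
N17 → N19 → N31 → N21: 20+5+2 = 27
N17 → N20 → N19 → N31 → N21: 14+7+5+2 = 28
N17 → N13 → N29 → N21: 14+6+5 = 25
Cheapest is N17 → N13 → N29 → N21 at 25.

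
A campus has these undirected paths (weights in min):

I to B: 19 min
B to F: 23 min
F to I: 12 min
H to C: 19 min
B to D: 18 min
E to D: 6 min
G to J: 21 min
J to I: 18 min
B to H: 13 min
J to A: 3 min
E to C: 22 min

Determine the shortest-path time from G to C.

Candidate routes:
G → J → I → B → D → E → C: 21+18+19+18+6+22 = 104
G → J → I → B → H → C: 21+18+19+13+19 = 90
G → J → I → F → B → H → C: 21+18+12+23+13+19 = 106
G → J → I → F → B → D → E → C: 21+18+12+23+18+6+22 = 120
Cheapest is G → J → I → B → H → C at 90 min.

90 min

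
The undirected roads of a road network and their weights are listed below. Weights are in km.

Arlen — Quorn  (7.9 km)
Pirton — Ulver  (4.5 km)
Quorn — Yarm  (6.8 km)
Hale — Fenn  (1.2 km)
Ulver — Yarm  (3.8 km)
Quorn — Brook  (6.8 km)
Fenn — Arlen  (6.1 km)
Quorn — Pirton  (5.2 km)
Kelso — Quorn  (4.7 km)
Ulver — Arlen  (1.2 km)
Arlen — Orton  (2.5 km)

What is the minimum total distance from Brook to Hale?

22 km

Settle nodes by increasing distance from Brook:
Brook: 0
Quorn: 6.8  (via Brook)
Kelso: 11.5  (via Quorn)
Pirton: 12  (via Quorn)
Yarm: 13.6  (via Quorn)
Arlen: 14.7  (via Quorn)
Ulver: 15.9  (via Arlen)
Orton: 17.2  (via Arlen)
Fenn: 20.8  (via Arlen)
Hale: 22  (via Fenn)
Shortest route: Brook → Quorn → Arlen → Fenn → Hale = 22 km.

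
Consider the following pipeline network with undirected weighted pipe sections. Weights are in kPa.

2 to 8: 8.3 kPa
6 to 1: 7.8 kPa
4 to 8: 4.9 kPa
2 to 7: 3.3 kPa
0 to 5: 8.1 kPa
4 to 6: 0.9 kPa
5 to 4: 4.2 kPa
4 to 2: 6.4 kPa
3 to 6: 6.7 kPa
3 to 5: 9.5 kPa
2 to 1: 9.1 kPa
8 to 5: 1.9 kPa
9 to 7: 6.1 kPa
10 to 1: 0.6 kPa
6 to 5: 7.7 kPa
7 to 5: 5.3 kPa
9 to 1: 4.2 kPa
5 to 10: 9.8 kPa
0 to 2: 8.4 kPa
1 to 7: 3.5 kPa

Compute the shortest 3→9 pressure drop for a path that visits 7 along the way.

Best 3 to 7: 3–5–7 costing 14.8
Shortest 7→9: 7–9 = 6.1
Total via 7: 14.8 + 6.1 = 20.9 kPa.

20.9 kPa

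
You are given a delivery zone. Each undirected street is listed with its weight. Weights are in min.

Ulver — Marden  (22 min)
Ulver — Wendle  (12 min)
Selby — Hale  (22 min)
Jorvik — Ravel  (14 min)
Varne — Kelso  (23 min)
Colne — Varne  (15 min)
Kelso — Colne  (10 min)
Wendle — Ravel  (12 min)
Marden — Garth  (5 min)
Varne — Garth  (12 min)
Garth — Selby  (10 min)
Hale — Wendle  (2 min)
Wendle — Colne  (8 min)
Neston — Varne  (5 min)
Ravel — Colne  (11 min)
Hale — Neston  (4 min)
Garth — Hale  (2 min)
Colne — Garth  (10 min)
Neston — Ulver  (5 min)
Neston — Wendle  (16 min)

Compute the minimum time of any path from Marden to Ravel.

Settle nodes by increasing distance from Marden:
Marden: 0
Garth: 5  (via Marden)
Hale: 7  (via Garth)
Wendle: 9  (via Hale)
Neston: 11  (via Hale)
Colne: 15  (via Garth)
Selby: 15  (via Garth)
Ulver: 16  (via Neston)
Varne: 16  (via Neston)
Ravel: 21  (via Wendle)
Shortest route: Marden → Garth → Hale → Wendle → Ravel = 21 min.

21 min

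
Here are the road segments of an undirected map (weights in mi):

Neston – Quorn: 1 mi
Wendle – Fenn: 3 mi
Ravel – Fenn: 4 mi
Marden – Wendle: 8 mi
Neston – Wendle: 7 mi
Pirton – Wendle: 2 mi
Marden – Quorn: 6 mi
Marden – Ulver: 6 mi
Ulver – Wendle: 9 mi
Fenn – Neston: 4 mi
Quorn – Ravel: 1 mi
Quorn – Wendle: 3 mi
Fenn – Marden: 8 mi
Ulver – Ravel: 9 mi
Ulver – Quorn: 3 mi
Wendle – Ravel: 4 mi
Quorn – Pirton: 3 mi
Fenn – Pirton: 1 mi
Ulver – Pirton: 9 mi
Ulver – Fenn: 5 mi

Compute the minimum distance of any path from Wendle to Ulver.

6 mi

Compare a few routes:
Wendle → Fenn → Ulver: 3+5 = 8
Wendle → Quorn → Ulver: 3+3 = 6
Cheapest is Wendle → Quorn → Ulver at 6 mi.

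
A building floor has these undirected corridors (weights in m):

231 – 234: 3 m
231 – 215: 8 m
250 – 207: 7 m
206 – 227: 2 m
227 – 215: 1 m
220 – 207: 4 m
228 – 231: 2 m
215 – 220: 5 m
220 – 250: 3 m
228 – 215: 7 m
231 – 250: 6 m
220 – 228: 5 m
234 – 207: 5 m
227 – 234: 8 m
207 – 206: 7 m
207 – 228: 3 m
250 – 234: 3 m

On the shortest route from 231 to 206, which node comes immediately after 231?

Enumerating some paths:
231–228–215–227–206: 2+7+1+2 = 12
231–215–227–206: 8+1+2 = 11
231–234–227–206: 3+8+2 = 13
231–228–207–206: 2+3+7 = 12
The minimum is 11 m via 231–215–227–206.
So from 231 the first move is to 215.

215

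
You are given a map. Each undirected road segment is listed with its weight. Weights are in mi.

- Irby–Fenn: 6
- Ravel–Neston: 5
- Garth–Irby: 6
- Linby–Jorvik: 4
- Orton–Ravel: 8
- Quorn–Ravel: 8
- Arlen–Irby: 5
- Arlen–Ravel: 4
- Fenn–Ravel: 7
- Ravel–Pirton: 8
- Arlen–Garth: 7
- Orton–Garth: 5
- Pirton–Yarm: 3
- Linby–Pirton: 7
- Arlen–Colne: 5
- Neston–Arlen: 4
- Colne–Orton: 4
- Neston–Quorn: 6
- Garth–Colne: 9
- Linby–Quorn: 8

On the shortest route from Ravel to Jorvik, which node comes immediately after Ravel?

Pirton

Compare a few routes:
Ravel → Quorn → Linby → Jorvik: 8+8+4 = 20
Ravel → Pirton → Linby → Jorvik: 8+7+4 = 19
The minimum is 19 mi via Ravel → Pirton → Linby → Jorvik.
So from Ravel the first move is to Pirton.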